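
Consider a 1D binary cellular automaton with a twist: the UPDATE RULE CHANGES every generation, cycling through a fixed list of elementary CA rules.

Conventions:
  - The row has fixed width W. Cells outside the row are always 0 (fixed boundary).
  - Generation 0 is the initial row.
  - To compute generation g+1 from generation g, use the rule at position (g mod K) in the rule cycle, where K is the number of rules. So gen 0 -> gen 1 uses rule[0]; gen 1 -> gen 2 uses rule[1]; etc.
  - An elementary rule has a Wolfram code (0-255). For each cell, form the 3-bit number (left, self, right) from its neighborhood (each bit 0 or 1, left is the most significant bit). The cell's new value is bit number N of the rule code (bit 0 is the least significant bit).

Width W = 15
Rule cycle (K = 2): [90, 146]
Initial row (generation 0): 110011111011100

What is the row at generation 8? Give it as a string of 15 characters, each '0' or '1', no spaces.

Gen 0: 110011111011100
Gen 1 (rule 90): 111110001010110
Gen 2 (rule 146): 011101010000001
Gen 3 (rule 90): 110100001000010
Gen 4 (rule 146): 000010010100101
Gen 5 (rule 90): 000101100011000
Gen 6 (rule 146): 001000010100100
Gen 7 (rule 90): 010100100011010
Gen 8 (rule 146): 100011010100001

Answer: 100011010100001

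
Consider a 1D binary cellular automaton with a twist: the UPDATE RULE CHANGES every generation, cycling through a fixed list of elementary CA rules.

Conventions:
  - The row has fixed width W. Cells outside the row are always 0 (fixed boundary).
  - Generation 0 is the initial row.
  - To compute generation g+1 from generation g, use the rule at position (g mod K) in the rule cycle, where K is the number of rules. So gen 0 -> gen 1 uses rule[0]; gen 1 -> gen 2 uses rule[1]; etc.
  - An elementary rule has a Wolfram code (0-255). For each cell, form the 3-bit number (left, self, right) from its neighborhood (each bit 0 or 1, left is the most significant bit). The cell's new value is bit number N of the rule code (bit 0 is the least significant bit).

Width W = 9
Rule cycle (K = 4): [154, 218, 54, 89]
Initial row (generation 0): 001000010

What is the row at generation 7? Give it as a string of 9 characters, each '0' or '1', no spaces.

Gen 0: 001000010
Gen 1 (rule 154): 010100101
Gen 2 (rule 218): 100011000
Gen 3 (rule 54): 110100100
Gen 4 (rule 89): 110010011
Gen 5 (rule 154): 101101110
Gen 6 (rule 218): 001101111
Gen 7 (rule 54): 010010000

Answer: 010010000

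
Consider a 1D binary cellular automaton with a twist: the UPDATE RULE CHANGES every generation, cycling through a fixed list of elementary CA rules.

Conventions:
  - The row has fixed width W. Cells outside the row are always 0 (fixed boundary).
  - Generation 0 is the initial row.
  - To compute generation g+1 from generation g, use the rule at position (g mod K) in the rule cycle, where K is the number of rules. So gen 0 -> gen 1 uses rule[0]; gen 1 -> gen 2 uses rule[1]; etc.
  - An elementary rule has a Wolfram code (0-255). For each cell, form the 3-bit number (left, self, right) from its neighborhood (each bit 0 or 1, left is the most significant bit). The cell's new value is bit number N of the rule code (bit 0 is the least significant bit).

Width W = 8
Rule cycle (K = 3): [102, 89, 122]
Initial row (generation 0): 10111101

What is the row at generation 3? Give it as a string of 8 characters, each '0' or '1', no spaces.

Gen 0: 10111101
Gen 1 (rule 102): 11000111
Gen 2 (rule 89): 11110101
Gen 3 (rule 122): 10011010

Answer: 10011010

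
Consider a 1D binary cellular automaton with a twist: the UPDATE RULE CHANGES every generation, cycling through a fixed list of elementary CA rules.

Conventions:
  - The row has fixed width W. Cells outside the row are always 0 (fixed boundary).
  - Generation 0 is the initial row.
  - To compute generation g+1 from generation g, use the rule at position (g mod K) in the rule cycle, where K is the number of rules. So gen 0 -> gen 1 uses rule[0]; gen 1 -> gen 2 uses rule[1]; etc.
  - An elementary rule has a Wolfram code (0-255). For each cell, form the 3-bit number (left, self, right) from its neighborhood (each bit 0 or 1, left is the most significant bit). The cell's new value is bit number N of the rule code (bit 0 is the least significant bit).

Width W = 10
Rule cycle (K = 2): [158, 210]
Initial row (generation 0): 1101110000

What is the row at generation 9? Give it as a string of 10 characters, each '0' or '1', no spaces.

Gen 0: 1101110000
Gen 1 (rule 158): 1001101000
Gen 2 (rule 210): 0110100100
Gen 3 (rule 158): 1100111110
Gen 4 (rule 210): 0111011111
Gen 5 (rule 158): 1110011110
Gen 6 (rule 210): 0111101111
Gen 7 (rule 158): 1111001110
Gen 8 (rule 210): 0111110111
Gen 9 (rule 158): 1111100110

Answer: 1111100110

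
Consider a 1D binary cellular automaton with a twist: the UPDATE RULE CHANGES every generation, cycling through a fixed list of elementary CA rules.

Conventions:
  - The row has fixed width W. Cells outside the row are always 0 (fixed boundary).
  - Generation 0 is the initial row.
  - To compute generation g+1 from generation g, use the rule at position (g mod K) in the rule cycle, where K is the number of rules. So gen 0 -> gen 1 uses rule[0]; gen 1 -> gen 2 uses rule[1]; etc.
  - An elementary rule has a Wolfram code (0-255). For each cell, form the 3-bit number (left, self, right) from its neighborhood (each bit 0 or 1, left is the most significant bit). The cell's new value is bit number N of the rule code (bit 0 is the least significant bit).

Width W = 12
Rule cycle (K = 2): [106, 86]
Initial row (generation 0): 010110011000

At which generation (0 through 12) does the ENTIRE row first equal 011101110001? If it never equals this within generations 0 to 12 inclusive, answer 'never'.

Answer: never

Derivation:
Gen 0: 010110011000
Gen 1 (rule 106): 101110111000
Gen 2 (rule 86): 100010001100
Gen 3 (rule 106): 000100011100
Gen 4 (rule 86): 001110100110
Gen 5 (rule 106): 011011001110
Gen 6 (rule 86): 101001110011
Gen 7 (rule 106): 010011010111
Gen 8 (rule 86): 111101010001
Gen 9 (rule 106): 100110100010
Gen 10 (rule 86): 111010110111
Gen 11 (rule 106): 101101111101
Gen 12 (rule 86): 100100000101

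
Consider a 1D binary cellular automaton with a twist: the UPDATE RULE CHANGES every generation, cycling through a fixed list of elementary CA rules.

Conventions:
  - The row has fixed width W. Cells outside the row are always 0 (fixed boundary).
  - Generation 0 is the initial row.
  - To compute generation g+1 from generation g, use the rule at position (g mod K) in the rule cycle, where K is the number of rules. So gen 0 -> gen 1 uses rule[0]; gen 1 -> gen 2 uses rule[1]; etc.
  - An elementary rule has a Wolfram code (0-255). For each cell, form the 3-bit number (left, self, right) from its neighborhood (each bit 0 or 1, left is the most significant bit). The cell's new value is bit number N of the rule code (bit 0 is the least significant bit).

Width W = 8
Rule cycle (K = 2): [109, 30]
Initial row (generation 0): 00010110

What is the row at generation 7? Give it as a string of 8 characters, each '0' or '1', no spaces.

Gen 0: 00010110
Gen 1 (rule 109): 11011110
Gen 2 (rule 30): 10010001
Gen 3 (rule 109): 10010101
Gen 4 (rule 30): 11110101
Gen 5 (rule 109): 10011111
Gen 6 (rule 30): 11110000
Gen 7 (rule 109): 10010111

Answer: 10010111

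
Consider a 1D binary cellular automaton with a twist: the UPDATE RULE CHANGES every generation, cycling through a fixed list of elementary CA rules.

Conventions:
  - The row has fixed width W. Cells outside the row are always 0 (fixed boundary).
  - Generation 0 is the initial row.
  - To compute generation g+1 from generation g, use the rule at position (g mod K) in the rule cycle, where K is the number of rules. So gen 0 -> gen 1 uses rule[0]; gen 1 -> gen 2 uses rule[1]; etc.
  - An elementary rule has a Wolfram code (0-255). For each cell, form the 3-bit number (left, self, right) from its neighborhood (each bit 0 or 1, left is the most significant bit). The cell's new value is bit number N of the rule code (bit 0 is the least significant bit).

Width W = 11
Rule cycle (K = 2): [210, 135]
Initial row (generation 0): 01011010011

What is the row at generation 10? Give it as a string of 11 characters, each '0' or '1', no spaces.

Answer: 10100100110

Derivation:
Gen 0: 01011010011
Gen 1 (rule 210): 10001001101
Gen 2 (rule 135): 10111010001
Gen 3 (rule 210): 00011001010
Gen 4 (rule 135): 11100011010
Gen 5 (rule 210): 01110101001
Gen 6 (rule 135): 10100101011
Gen 7 (rule 210): 00011000001
Gen 8 (rule 135): 11100011111
Gen 9 (rule 210): 01110101111
Gen 10 (rule 135): 10100100110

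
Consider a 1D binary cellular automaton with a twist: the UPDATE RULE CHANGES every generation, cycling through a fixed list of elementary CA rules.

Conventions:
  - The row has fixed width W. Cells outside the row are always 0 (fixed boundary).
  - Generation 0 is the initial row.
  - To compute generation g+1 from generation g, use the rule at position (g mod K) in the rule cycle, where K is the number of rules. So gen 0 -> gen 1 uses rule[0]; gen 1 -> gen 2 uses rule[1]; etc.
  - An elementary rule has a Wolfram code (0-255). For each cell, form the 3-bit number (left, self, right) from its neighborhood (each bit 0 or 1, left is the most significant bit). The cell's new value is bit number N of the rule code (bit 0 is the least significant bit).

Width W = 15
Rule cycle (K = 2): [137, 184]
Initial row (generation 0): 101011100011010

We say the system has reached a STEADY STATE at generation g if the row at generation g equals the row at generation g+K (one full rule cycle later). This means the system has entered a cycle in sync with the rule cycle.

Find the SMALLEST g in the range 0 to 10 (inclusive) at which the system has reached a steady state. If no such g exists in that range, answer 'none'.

Answer: none

Derivation:
Gen 0: 101011100011010
Gen 1 (rule 137): 000011001010000
Gen 2 (rule 184): 000010100101000
Gen 3 (rule 137): 111000000000011
Gen 4 (rule 184): 110100000000010
Gen 5 (rule 137): 100001111111000
Gen 6 (rule 184): 010001111110100
Gen 7 (rule 137): 000101111100001
Gen 8 (rule 184): 000011111010000
Gen 9 (rule 137): 111011110000111
Gen 10 (rule 184): 110111101000110
Gen 11 (rule 137): 100111000010100
Gen 12 (rule 184): 010110100001010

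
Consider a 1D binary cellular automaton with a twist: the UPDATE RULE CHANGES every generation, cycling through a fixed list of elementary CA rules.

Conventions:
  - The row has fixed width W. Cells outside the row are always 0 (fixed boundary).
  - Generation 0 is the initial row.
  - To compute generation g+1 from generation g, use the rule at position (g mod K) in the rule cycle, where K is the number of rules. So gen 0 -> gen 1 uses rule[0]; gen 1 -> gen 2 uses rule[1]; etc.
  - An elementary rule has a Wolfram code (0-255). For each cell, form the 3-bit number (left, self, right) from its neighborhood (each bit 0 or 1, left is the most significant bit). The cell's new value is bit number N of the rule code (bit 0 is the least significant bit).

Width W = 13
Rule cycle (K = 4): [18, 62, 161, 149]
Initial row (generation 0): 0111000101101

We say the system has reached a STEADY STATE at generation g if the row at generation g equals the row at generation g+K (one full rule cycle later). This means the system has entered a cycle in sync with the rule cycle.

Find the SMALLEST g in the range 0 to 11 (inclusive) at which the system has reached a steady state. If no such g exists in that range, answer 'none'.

Gen 0: 0111000101101
Gen 1 (rule 18): 1000101000000
Gen 2 (rule 62): 1101111100000
Gen 3 (rule 161): 0010111001111
Gen 4 (rule 149): 1010010100110
Gen 5 (rule 18): 0001100011001
Gen 6 (rule 62): 0011010110111
Gen 7 (rule 161): 1000101001010
Gen 8 (rule 149): 1110101101011
Gen 9 (rule 18): 0000000000000
Gen 10 (rule 62): 0000000000000
Gen 11 (rule 161): 1111111111111
Gen 12 (rule 149): 0111111111110
Gen 13 (rule 18): 1000000000001
Gen 14 (rule 62): 1100000000011
Gen 15 (rule 161): 0001111111000

Answer: none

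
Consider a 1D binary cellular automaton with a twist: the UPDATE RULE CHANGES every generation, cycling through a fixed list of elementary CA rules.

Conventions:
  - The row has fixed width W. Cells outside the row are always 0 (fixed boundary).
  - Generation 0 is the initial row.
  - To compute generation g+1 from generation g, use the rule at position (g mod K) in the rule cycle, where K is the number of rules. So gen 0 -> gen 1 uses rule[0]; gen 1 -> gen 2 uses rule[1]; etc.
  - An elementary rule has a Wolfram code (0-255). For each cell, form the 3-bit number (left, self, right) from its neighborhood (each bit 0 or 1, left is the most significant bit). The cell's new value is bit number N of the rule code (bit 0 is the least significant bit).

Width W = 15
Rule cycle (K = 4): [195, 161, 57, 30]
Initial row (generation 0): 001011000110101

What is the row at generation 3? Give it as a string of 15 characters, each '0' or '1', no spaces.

Answer: 110010010010100

Derivation:
Gen 0: 001011000110101
Gen 1 (rule 195): 110001011010000
Gen 2 (rule 161): 000100100100111
Gen 3 (rule 57): 110010010010100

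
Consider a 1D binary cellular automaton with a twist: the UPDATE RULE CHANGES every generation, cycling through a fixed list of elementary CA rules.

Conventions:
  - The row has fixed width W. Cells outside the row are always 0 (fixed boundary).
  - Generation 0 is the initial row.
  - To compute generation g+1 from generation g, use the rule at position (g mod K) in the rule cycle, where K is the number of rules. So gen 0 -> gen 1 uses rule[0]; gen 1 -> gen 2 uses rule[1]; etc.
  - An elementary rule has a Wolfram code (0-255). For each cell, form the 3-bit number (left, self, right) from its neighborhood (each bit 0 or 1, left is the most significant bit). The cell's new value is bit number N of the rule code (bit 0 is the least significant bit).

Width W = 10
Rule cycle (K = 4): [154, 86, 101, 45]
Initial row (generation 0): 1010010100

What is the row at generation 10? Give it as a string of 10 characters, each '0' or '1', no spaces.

Gen 0: 1010010100
Gen 1 (rule 154): 0001100010
Gen 2 (rule 86): 0010110111
Gen 3 (rule 101): 1011011001
Gen 4 (rule 45): 1110110001
Gen 5 (rule 154): 1100101010
Gen 6 (rule 86): 0111101011
Gen 7 (rule 101): 0000111101
Gen 8 (rule 45): 1110100011
Gen 9 (rule 154): 1100010110
Gen 10 (rule 86): 0110110011

Answer: 0110110011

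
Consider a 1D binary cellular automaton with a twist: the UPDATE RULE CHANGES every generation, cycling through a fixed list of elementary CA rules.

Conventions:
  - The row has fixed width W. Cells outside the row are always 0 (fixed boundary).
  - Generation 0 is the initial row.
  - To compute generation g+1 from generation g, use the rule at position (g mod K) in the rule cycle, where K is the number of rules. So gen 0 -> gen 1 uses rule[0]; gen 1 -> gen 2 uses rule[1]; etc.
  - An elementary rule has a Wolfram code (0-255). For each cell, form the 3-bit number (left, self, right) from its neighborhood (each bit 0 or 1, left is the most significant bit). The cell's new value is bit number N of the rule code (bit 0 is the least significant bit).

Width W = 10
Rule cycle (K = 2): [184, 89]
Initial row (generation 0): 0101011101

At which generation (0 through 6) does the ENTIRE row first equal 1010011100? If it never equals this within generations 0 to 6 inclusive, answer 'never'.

Answer: never

Derivation:
Gen 0: 0101011101
Gen 1 (rule 184): 0010111010
Gen 2 (rule 89): 1000101001
Gen 3 (rule 184): 0100010100
Gen 4 (rule 89): 0011000011
Gen 5 (rule 184): 0010100010
Gen 6 (rule 89): 1000011001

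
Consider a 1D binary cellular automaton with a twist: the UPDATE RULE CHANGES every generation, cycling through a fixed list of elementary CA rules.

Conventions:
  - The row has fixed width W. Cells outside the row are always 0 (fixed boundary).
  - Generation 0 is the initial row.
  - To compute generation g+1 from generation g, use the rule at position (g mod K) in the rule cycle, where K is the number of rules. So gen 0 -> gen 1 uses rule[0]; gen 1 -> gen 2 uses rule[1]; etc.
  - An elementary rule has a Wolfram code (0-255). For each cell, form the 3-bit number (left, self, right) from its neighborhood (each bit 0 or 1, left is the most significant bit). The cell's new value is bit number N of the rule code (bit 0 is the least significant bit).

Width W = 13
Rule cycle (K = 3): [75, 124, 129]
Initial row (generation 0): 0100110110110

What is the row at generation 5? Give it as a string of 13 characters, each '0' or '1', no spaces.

Answer: 1000001100011

Derivation:
Gen 0: 0100110110110
Gen 1 (rule 75): 1001110110110
Gen 2 (rule 124): 1101011111111
Gen 3 (rule 129): 0000001111110
Gen 4 (rule 75): 1111111000010
Gen 5 (rule 124): 1000001100011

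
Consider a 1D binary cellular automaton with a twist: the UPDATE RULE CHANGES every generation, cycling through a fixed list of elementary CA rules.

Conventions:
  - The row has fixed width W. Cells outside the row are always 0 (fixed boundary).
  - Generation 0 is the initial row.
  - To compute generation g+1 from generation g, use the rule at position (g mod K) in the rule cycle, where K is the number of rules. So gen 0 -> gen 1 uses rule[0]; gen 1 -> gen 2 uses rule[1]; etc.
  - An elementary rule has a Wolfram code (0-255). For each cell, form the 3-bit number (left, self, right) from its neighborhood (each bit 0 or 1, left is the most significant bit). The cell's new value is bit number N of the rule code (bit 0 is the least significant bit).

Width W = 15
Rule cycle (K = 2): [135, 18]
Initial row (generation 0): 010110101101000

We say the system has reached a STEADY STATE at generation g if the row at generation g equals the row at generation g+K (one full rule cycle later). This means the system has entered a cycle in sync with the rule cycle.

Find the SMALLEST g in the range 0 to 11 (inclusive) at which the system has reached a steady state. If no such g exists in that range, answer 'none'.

Gen 0: 010110101101000
Gen 1 (rule 135): 110000100001011
Gen 2 (rule 18): 001001010010000
Gen 3 (rule 135): 111011010110111
Gen 4 (rule 18): 000000000000000
Gen 5 (rule 135): 111111111111111
Gen 6 (rule 18): 000000000000000
Gen 7 (rule 135): 111111111111111
Gen 8 (rule 18): 000000000000000
Gen 9 (rule 135): 111111111111111
Gen 10 (rule 18): 000000000000000
Gen 11 (rule 135): 111111111111111
Gen 12 (rule 18): 000000000000000
Gen 13 (rule 135): 111111111111111

Answer: 4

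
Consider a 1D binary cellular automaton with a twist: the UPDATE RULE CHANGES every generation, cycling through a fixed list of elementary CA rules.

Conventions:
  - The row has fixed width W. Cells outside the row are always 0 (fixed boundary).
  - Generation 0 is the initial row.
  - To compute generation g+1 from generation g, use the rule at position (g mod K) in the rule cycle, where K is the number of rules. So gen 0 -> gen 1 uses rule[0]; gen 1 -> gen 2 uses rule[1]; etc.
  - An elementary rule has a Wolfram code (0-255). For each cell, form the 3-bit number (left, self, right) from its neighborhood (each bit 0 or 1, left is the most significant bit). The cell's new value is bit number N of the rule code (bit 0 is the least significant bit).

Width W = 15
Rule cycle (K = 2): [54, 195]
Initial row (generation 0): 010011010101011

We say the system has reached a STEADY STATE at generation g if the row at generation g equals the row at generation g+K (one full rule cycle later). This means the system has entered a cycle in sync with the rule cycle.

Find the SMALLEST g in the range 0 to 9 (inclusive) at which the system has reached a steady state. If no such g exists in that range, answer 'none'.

Answer: none

Derivation:
Gen 0: 010011010101011
Gen 1 (rule 54): 111100111111100
Gen 2 (rule 195): 011101011111101
Gen 3 (rule 54): 100011100000011
Gen 4 (rule 195): 001101101111101
Gen 5 (rule 54): 010010010000011
Gen 6 (rule 195): 100100100111101
Gen 7 (rule 54): 111111111000011
Gen 8 (rule 195): 011111111011101
Gen 9 (rule 54): 100000000100011
Gen 10 (rule 195): 001111111001101
Gen 11 (rule 54): 010000000110011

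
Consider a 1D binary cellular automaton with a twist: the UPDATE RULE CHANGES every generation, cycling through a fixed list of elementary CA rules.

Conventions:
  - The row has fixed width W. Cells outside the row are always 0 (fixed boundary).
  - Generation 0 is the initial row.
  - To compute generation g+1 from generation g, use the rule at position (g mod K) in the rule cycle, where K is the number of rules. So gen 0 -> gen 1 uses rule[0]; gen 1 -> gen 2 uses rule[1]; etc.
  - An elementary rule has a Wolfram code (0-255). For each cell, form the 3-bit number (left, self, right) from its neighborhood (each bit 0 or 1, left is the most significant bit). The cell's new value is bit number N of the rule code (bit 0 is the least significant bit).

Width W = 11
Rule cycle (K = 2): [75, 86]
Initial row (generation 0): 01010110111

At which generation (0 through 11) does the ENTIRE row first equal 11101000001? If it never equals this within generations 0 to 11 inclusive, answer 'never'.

Answer: 6

Derivation:
Gen 0: 01010110111
Gen 1 (rule 75): 10000110101
Gen 2 (rule 86): 11001010101
Gen 3 (rule 75): 11010000000
Gen 4 (rule 86): 01011000000
Gen 5 (rule 75): 10011011111
Gen 6 (rule 86): 11101000001
Gen 7 (rule 75): 10100011110
Gen 8 (rule 86): 10110100011
Gen 9 (rule 75): 00110001111
Gen 10 (rule 86): 01011010001
Gen 11 (rule 75): 10011000110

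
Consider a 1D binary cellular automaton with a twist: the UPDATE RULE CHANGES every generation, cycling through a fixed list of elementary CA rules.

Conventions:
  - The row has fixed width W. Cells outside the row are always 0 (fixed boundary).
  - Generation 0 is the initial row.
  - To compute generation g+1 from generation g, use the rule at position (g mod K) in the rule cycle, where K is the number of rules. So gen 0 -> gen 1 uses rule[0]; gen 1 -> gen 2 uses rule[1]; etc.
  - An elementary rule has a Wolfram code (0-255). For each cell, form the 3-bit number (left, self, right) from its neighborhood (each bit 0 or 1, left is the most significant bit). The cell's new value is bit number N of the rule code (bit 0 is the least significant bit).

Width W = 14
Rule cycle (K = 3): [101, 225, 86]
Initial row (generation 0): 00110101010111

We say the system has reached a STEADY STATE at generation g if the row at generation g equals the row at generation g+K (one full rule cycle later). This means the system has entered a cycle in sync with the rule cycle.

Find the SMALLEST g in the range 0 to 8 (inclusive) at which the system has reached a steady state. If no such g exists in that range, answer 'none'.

Answer: none

Derivation:
Gen 0: 00110101010111
Gen 1 (rule 101): 10011111111001
Gen 2 (rule 225): 00001111111000
Gen 3 (rule 86): 00010000001100
Gen 4 (rule 101): 11010111100101
Gen 5 (rule 225): 01101011100010
Gen 6 (rule 86): 10101000110111
Gen 7 (rule 101): 11111010011001
Gen 8 (rule 225): 01111100001000
Gen 9 (rule 86): 10000110011100
Gen 10 (rule 101): 10110010000101
Gen 11 (rule 225): 01010000110010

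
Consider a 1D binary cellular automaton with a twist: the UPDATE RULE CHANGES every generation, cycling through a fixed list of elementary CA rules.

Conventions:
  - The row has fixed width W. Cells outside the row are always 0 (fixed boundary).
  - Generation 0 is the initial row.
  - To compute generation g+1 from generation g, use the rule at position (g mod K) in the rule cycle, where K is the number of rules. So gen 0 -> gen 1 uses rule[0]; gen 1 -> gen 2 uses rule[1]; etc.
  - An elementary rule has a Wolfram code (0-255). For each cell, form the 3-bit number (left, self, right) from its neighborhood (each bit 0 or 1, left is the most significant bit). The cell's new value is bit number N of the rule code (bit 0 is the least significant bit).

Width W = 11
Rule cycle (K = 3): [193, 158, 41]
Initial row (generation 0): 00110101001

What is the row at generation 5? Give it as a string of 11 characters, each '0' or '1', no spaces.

Answer: 01110111110

Derivation:
Gen 0: 00110101001
Gen 1 (rule 193): 10010000000
Gen 2 (rule 158): 11111000000
Gen 3 (rule 41): 10000011111
Gen 4 (rule 193): 00111001111
Gen 5 (rule 158): 01110111110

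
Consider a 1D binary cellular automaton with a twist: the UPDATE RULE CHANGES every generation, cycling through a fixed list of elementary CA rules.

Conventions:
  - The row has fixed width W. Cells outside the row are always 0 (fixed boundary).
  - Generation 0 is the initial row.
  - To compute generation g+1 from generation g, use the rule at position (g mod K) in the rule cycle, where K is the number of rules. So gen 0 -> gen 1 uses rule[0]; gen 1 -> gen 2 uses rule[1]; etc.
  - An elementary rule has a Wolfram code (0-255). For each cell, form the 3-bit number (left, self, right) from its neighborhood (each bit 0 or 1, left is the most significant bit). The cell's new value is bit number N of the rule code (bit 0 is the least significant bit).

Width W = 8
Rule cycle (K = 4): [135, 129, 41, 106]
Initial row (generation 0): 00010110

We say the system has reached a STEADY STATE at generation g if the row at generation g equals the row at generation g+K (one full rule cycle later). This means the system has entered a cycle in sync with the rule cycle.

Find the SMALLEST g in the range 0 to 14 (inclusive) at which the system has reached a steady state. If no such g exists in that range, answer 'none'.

Answer: 12

Derivation:
Gen 0: 00010110
Gen 1 (rule 135): 11110000
Gen 2 (rule 129): 01100111
Gen 3 (rule 41): 01000100
Gen 4 (rule 106): 10001000
Gen 5 (rule 135): 10111011
Gen 6 (rule 129): 00010000
Gen 7 (rule 41): 11000111
Gen 8 (rule 106): 11001101
Gen 9 (rule 135): 00010001
Gen 10 (rule 129): 11000100
Gen 11 (rule 41): 10010001
Gen 12 (rule 106): 00100010
Gen 13 (rule 135): 11101110
Gen 14 (rule 129): 01000100
Gen 15 (rule 41): 00010001
Gen 16 (rule 106): 00100010
Gen 17 (rule 135): 11101110
Gen 18 (rule 129): 01000100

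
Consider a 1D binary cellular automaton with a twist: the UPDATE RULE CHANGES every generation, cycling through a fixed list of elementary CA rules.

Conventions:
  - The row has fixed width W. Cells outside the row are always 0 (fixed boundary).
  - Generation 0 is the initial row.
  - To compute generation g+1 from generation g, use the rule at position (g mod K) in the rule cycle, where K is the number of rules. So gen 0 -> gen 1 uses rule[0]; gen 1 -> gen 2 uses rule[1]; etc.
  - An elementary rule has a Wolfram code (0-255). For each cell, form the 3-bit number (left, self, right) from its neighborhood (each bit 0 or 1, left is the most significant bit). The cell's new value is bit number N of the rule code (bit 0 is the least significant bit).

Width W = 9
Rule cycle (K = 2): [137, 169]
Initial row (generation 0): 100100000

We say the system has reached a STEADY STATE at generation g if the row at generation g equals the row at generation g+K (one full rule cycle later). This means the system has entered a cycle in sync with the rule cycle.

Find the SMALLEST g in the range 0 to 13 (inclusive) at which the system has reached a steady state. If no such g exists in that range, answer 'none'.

Answer: 13

Derivation:
Gen 0: 100100000
Gen 1 (rule 137): 000001111
Gen 2 (rule 169): 111101110
Gen 3 (rule 137): 111001100
Gen 4 (rule 169): 110001001
Gen 5 (rule 137): 100100000
Gen 6 (rule 169): 000001111
Gen 7 (rule 137): 111101110
Gen 8 (rule 169): 111011100
Gen 9 (rule 137): 110011001
Gen 10 (rule 169): 100010000
Gen 11 (rule 137): 001000111
Gen 12 (rule 169): 100010110
Gen 13 (rule 137): 001000100
Gen 14 (rule 169): 100010001
Gen 15 (rule 137): 001000100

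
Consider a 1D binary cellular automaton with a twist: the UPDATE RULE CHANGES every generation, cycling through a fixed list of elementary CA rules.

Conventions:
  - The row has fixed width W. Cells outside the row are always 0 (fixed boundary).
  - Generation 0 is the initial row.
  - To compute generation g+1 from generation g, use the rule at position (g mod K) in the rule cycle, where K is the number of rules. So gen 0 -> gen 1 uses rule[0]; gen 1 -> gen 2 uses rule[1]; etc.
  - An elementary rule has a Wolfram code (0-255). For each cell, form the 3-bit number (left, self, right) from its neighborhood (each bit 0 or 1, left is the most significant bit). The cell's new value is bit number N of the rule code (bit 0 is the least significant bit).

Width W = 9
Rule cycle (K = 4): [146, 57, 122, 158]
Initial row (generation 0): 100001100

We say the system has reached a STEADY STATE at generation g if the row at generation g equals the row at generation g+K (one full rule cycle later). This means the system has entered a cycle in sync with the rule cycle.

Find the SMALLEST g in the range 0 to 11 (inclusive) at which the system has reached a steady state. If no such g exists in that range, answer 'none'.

Gen 0: 100001100
Gen 1 (rule 146): 010010010
Gen 2 (rule 57): 001001001
Gen 3 (rule 122): 010110110
Gen 4 (rule 158): 110100101
Gen 5 (rule 146): 000011000
Gen 6 (rule 57): 111010111
Gen 7 (rule 122): 101101101
Gen 8 (rule 158): 101001001
Gen 9 (rule 146): 000110110
Gen 10 (rule 57): 110101101
Gen 11 (rule 122): 111011110
Gen 12 (rule 158): 110011101
Gen 13 (rule 146): 001101000
Gen 14 (rule 57): 101010111
Gen 15 (rule 122): 010101101

Answer: none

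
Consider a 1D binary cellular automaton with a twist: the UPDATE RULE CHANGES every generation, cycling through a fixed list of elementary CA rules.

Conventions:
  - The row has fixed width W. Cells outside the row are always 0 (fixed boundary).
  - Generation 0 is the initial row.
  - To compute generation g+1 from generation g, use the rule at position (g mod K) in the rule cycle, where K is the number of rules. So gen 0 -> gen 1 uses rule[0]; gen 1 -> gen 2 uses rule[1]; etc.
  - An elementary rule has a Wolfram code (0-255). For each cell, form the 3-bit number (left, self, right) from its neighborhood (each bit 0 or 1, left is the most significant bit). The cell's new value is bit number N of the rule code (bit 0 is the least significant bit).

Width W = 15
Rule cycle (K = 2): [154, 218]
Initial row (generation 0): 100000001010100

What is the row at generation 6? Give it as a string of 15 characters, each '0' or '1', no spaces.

Gen 0: 100000001010100
Gen 1 (rule 154): 010000010000010
Gen 2 (rule 218): 101000101000101
Gen 3 (rule 154): 000101000101000
Gen 4 (rule 218): 001000101000100
Gen 5 (rule 154): 010101000101010
Gen 6 (rule 218): 100000101000001

Answer: 100000101000001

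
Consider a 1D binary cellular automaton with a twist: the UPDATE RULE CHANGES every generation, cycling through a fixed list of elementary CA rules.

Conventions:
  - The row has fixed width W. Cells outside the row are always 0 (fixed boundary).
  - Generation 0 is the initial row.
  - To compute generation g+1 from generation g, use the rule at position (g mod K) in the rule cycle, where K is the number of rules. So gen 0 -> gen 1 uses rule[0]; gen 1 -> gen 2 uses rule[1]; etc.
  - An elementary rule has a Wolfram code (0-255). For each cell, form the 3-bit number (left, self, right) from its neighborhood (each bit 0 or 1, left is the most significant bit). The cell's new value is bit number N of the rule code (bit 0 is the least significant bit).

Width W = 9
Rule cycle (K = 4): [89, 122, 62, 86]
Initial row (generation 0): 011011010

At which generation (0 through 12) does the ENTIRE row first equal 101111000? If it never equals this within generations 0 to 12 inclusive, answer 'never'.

Answer: never

Derivation:
Gen 0: 011011010
Gen 1 (rule 89): 011011001
Gen 2 (rule 122): 111111110
Gen 3 (rule 62): 100000001
Gen 4 (rule 86): 110000011
Gen 5 (rule 89): 111111011
Gen 6 (rule 122): 100001111
Gen 7 (rule 62): 110011000
Gen 8 (rule 86): 011101100
Gen 9 (rule 89): 010101111
Gen 10 (rule 122): 101011001
Gen 11 (rule 62): 111110111
Gen 12 (rule 86): 000010001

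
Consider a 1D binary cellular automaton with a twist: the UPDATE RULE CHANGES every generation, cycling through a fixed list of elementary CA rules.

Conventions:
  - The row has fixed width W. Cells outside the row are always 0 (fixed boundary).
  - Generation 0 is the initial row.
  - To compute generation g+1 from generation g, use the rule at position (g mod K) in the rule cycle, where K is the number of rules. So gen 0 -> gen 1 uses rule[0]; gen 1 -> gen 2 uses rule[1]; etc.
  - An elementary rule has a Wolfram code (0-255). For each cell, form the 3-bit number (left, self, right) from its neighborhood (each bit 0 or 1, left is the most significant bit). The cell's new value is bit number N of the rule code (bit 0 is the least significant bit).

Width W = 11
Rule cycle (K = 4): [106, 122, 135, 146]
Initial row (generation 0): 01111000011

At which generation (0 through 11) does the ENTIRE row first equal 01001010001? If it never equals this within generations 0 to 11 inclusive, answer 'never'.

Gen 0: 01111000011
Gen 1 (rule 106): 11001000111
Gen 2 (rule 122): 11110101101
Gen 3 (rule 135): 01100100001
Gen 4 (rule 146): 10011010010
Gen 5 (rule 106): 00111100100
Gen 6 (rule 122): 01100111010
Gen 7 (rule 135): 10001010010
Gen 8 (rule 146): 01010001101
Gen 9 (rule 106): 10100011110
Gen 10 (rule 122): 01010110011
Gen 11 (rule 135): 11010000100

Answer: never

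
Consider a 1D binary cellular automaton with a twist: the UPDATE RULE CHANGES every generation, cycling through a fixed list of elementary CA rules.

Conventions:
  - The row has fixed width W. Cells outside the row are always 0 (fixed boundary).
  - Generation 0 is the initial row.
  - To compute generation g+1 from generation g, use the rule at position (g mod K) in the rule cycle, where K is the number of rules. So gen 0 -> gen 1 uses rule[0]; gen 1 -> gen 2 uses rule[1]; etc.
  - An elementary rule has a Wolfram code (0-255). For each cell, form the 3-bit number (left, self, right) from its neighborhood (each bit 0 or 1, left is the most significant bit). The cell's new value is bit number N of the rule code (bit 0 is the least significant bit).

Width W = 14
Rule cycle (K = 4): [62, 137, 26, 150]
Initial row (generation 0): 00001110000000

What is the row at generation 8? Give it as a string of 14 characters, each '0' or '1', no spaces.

Gen 0: 00001110000000
Gen 1 (rule 62): 00011001000000
Gen 2 (rule 137): 11010000011111
Gen 3 (rule 26): 10001000110000
Gen 4 (rule 150): 11011101001000
Gen 5 (rule 62): 10110011111100
Gen 6 (rule 137): 00100011111001
Gen 7 (rule 26): 01010110000110
Gen 8 (rule 150): 11010001001001

Answer: 11010001001001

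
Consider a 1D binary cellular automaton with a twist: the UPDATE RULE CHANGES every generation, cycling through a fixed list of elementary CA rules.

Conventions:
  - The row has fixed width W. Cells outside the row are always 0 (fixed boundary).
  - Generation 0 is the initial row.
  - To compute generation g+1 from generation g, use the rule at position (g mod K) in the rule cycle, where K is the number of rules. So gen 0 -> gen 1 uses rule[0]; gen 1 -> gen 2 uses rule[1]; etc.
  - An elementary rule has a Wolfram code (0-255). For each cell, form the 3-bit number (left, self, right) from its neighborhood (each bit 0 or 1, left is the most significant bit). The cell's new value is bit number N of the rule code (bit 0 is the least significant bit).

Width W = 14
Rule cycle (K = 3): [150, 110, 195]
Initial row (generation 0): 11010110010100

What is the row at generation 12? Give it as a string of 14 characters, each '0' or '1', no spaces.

Gen 0: 11010110010100
Gen 1 (rule 150): 00010001110110
Gen 2 (rule 110): 00110011011110
Gen 3 (rule 195): 11010101001110
Gen 4 (rule 150): 00010101110101
Gen 5 (rule 110): 00111111011111
Gen 6 (rule 195): 11011111001111
Gen 7 (rule 150): 00001110110110
Gen 8 (rule 110): 00011011111110
Gen 9 (rule 195): 11101001111110
Gen 10 (rule 150): 01001110111101
Gen 11 (rule 110): 11011011100111
Gen 12 (rule 195): 01001001101011

Answer: 01001001101011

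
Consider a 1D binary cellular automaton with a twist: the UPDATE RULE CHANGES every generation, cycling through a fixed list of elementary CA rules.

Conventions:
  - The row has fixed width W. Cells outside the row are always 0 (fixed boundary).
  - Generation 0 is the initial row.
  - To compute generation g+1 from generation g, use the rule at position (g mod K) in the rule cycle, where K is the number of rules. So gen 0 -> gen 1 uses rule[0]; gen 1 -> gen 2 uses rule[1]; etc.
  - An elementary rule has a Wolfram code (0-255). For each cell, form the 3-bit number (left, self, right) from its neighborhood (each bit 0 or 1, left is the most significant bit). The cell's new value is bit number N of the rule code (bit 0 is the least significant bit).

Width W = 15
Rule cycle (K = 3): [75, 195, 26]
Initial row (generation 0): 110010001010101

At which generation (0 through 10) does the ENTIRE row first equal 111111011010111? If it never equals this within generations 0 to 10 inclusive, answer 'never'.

Gen 0: 110010001010101
Gen 1 (rule 75): 110100110000000
Gen 2 (rule 195): 010001010111111
Gen 3 (rule 26): 101010000100000
Gen 4 (rule 75): 000000111001111
Gen 5 (rule 195): 111111011010111
Gen 6 (rule 26): 100000010000100
Gen 7 (rule 75): 001111100111001
Gen 8 (rule 195): 110111101011010
Gen 9 (rule 26): 100100000010001
Gen 10 (rule 75): 001001111100110

Answer: 5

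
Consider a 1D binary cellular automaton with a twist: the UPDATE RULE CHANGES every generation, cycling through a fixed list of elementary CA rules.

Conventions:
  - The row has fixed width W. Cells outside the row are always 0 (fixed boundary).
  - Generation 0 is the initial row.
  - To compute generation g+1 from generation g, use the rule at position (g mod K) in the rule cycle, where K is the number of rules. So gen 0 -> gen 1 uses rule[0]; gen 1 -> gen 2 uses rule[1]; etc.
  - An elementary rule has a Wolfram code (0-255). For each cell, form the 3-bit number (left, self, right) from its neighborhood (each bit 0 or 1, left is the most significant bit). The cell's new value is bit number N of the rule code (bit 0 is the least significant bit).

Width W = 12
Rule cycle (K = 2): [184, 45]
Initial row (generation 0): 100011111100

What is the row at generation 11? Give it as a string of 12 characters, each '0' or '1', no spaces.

Answer: 010100101101

Derivation:
Gen 0: 100011111100
Gen 1 (rule 184): 010011111010
Gen 2 (rule 45): 010010000110
Gen 3 (rule 184): 001001000101
Gen 4 (rule 45): 101001010111
Gen 5 (rule 184): 010100101110
Gen 6 (rule 45): 011100111000
Gen 7 (rule 184): 011010110100
Gen 8 (rule 45): 010111101101
Gen 9 (rule 184): 001111011010
Gen 10 (rule 45): 101000110110
Gen 11 (rule 184): 010100101101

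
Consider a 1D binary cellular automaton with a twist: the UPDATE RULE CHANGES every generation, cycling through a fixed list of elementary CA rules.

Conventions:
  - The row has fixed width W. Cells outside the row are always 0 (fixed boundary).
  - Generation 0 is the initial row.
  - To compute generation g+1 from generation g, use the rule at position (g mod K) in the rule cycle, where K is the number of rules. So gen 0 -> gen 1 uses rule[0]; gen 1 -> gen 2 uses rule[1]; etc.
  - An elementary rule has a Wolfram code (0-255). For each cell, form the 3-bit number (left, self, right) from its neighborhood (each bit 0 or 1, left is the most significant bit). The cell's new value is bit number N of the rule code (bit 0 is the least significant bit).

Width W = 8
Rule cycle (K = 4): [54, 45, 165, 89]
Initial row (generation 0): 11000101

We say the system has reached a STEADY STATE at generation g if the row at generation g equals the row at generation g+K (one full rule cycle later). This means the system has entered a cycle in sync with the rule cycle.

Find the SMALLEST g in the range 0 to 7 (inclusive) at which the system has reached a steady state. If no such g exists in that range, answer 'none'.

Answer: none

Derivation:
Gen 0: 11000101
Gen 1 (rule 54): 00101111
Gen 2 (rule 45): 10111000
Gen 3 (rule 165): 11010011
Gen 4 (rule 89): 11001011
Gen 5 (rule 54): 00111100
Gen 6 (rule 45): 10100001
Gen 7 (rule 165): 11101101
Gen 8 (rule 89): 10101100
Gen 9 (rule 54): 11110010
Gen 10 (rule 45): 10000010
Gen 11 (rule 165): 10111010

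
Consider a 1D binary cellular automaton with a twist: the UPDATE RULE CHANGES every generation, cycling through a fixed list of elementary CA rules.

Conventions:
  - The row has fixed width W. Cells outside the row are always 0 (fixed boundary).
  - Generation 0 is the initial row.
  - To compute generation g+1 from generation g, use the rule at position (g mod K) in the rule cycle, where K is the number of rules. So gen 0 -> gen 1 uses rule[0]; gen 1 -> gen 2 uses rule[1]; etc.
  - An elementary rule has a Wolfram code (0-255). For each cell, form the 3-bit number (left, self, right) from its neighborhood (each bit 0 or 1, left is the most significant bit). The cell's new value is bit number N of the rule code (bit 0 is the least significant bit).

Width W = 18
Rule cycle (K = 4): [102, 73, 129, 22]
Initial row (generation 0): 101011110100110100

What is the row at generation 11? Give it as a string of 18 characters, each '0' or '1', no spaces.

Gen 0: 101011110100110100
Gen 1 (rule 102): 111100011101011100
Gen 2 (rule 73): 100101010100010101
Gen 3 (rule 129): 000000000001000000
Gen 4 (rule 22): 000000000011100000
Gen 5 (rule 102): 000000000100100000
Gen 6 (rule 73): 111111110000001111
Gen 7 (rule 129): 011111100111100110
Gen 8 (rule 22): 100000011000011001
Gen 9 (rule 102): 100000101000101011
Gen 10 (rule 73): 001110000010000011
Gen 11 (rule 129): 100100111000111000

Answer: 100100111000111000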